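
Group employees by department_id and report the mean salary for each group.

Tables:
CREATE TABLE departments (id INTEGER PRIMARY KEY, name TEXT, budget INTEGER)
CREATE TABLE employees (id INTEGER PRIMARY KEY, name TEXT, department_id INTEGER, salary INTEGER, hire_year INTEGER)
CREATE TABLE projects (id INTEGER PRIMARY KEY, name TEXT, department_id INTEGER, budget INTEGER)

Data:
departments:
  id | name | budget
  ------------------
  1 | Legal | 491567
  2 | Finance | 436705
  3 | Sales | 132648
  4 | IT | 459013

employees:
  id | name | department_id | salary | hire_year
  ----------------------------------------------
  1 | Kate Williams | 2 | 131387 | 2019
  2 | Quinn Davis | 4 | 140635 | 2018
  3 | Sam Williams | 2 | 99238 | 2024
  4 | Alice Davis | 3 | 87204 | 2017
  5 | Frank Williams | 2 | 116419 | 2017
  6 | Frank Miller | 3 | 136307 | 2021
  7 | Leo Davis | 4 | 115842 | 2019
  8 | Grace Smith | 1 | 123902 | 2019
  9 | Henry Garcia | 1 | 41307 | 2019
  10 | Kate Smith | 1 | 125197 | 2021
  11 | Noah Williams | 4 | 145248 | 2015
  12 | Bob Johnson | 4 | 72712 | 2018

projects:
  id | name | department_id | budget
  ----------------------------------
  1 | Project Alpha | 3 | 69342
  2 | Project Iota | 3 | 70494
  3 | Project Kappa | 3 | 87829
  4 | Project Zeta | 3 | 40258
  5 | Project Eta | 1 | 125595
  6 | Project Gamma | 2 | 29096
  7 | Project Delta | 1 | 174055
SELECT department_id, AVG(salary) AS avg_salary FROM employees GROUP BY department_id

Execution result:
department_id | avg_salary
1 | 96802.00
2 | 115681.33
3 | 111755.50
4 | 118609.25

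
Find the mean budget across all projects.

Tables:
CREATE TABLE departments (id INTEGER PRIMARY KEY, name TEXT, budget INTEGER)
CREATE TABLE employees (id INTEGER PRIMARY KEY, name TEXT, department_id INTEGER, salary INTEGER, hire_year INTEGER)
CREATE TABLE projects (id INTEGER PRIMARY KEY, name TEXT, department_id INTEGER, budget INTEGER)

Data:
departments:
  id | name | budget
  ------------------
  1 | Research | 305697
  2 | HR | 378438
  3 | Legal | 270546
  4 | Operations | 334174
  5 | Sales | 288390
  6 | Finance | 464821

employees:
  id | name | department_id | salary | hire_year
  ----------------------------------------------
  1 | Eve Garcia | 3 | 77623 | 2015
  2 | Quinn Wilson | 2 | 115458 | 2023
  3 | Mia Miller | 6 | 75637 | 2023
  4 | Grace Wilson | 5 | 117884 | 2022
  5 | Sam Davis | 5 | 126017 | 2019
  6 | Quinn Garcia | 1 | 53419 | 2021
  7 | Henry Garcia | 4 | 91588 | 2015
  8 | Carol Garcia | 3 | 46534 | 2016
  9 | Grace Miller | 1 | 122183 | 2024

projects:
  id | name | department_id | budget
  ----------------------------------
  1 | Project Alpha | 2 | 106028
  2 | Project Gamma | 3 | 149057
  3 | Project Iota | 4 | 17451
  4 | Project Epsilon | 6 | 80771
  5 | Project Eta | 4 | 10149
SELECT AVG(budget) FROM projects

Execution result:
72691.20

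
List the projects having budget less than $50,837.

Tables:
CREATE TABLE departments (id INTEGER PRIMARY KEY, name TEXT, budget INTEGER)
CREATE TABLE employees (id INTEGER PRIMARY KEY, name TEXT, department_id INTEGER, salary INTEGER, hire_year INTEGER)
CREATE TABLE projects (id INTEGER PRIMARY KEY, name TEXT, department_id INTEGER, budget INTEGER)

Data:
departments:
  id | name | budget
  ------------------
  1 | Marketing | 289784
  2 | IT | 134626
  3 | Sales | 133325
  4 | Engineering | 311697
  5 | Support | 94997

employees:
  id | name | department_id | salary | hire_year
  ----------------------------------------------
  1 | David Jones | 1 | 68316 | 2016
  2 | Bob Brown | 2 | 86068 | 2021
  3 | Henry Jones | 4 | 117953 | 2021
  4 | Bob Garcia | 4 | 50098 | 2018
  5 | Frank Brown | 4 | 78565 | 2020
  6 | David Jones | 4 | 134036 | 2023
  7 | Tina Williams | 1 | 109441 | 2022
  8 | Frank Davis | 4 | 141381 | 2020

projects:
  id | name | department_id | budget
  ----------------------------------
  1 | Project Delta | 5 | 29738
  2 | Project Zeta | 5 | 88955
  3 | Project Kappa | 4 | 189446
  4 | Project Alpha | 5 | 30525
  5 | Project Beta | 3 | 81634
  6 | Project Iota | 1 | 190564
SELECT name, budget FROM projects WHERE budget < 50837

Execution result:
name | budget
Project Delta | 29738
Project Alpha | 30525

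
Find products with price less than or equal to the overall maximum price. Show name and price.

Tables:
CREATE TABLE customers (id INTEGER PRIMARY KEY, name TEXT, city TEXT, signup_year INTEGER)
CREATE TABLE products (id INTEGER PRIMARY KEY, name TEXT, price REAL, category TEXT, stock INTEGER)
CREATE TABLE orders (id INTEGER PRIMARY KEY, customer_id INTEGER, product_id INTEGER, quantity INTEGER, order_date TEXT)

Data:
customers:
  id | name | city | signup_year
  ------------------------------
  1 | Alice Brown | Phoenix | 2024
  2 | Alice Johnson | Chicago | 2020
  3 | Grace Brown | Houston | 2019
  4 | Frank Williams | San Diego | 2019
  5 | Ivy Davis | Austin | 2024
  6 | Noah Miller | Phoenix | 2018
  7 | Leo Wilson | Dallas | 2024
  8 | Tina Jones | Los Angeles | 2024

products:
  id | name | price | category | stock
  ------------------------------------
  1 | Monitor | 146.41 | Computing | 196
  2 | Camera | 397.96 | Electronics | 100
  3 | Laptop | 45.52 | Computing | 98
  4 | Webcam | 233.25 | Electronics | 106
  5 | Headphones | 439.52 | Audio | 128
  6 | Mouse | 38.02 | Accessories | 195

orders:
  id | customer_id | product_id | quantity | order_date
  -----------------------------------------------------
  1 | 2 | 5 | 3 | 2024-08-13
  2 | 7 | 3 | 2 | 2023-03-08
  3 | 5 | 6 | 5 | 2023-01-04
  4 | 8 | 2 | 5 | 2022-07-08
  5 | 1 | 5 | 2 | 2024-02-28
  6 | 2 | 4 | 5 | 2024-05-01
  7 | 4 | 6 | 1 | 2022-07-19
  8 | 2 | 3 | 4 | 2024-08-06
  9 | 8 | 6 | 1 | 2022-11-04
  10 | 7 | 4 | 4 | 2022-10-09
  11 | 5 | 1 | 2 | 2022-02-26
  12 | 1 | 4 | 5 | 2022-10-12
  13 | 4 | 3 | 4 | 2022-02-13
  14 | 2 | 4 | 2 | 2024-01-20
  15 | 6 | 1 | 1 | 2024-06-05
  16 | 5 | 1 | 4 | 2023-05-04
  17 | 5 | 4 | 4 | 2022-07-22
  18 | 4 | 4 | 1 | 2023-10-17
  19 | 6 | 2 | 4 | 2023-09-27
SELECT name, price FROM products WHERE price <= (SELECT MAX(price) FROM products)

Execution result:
name | price
Monitor | 146.41
Camera | 397.96
Laptop | 45.52
Webcam | 233.25
Headphones | 439.52
Mouse | 38.02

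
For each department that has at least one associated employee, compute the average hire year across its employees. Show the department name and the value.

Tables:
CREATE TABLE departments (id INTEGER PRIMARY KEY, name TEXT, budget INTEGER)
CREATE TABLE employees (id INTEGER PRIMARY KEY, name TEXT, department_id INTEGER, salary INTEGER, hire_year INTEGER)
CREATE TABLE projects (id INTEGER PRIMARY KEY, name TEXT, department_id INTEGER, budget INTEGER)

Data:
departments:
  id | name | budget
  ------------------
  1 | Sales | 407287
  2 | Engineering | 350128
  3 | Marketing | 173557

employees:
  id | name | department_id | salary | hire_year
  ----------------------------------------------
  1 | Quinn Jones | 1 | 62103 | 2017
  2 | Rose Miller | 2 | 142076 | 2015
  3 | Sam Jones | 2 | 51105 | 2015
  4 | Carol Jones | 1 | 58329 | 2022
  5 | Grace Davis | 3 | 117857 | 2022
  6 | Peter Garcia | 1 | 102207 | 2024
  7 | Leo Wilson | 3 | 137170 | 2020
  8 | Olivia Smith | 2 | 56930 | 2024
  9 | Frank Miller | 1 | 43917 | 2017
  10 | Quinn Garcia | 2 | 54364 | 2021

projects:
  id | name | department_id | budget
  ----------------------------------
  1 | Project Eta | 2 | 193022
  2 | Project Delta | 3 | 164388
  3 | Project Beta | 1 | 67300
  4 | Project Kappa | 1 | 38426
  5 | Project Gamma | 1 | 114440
SELECT p.name, AVG(c.hire_year) AS avg_hire_year FROM employees c JOIN departments p ON c.department_id = p.id GROUP BY p.id, p.name

Execution result:
name | avg_hire_year
Sales | 2020.00
Engineering | 2018.75
Marketing | 2021.00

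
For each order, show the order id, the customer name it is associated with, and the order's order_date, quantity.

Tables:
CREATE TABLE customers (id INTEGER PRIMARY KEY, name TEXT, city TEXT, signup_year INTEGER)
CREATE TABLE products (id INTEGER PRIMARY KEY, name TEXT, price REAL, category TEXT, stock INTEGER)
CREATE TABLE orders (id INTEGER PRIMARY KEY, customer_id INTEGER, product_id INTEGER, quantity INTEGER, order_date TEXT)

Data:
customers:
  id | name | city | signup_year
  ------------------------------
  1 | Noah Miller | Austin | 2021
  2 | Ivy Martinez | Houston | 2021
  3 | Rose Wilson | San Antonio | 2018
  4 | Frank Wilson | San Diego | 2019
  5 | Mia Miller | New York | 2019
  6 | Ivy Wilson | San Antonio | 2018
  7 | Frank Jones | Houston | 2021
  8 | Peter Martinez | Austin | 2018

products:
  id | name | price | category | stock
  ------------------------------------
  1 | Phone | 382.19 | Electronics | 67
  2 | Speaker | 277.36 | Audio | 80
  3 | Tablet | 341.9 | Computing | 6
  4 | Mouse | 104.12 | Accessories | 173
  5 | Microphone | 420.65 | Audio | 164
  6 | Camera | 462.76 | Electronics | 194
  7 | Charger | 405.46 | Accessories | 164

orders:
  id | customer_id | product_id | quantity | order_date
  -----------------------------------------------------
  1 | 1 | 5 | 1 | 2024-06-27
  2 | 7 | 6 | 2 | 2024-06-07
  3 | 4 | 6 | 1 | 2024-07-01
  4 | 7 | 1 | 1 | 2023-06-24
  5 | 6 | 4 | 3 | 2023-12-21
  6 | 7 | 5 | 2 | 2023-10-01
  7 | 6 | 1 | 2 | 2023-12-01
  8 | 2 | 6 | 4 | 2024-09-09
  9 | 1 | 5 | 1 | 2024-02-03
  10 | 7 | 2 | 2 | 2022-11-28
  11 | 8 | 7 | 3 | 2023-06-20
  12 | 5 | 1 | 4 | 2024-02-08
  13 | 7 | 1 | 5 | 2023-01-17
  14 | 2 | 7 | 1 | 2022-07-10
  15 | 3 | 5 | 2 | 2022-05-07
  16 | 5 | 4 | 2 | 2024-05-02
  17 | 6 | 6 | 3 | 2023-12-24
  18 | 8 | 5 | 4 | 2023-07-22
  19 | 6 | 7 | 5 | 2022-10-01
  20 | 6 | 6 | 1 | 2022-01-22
SELECT c.id, p.name AS customer, c.order_date, c.quantity FROM orders c JOIN customers p ON c.customer_id = p.id

Execution result:
id | customer | order_date | quantity
1 | Noah Miller | 2024-06-27 | 1
2 | Frank Jones | 2024-06-07 | 2
3 | Frank Wilson | 2024-07-01 | 1
4 | Frank Jones | 2023-06-24 | 1
5 | Ivy Wilson | 2023-12-21 | 3
6 | Frank Jones | 2023-10-01 | 2
7 | Ivy Wilson | 2023-12-01 | 2
8 | Ivy Martinez | 2024-09-09 | 4
9 | Noah Miller | 2024-02-03 | 1
10 | Frank Jones | 2022-11-28 | 2
11 | Peter Martinez | 2023-06-20 | 3
12 | Mia Miller | 2024-02-08 | 4
13 | Frank Jones | 2023-01-17 | 5
14 | Ivy Martinez | 2022-07-10 | 1
15 | Rose Wilson | 2022-05-07 | 2
16 | Mia Miller | 2024-05-02 | 2
17 | Ivy Wilson | 2023-12-24 | 3
18 | Peter Martinez | 2023-07-22 | 4
19 | Ivy Wilson | 2022-10-01 | 5
20 | Ivy Wilson | 2022-01-22 | 1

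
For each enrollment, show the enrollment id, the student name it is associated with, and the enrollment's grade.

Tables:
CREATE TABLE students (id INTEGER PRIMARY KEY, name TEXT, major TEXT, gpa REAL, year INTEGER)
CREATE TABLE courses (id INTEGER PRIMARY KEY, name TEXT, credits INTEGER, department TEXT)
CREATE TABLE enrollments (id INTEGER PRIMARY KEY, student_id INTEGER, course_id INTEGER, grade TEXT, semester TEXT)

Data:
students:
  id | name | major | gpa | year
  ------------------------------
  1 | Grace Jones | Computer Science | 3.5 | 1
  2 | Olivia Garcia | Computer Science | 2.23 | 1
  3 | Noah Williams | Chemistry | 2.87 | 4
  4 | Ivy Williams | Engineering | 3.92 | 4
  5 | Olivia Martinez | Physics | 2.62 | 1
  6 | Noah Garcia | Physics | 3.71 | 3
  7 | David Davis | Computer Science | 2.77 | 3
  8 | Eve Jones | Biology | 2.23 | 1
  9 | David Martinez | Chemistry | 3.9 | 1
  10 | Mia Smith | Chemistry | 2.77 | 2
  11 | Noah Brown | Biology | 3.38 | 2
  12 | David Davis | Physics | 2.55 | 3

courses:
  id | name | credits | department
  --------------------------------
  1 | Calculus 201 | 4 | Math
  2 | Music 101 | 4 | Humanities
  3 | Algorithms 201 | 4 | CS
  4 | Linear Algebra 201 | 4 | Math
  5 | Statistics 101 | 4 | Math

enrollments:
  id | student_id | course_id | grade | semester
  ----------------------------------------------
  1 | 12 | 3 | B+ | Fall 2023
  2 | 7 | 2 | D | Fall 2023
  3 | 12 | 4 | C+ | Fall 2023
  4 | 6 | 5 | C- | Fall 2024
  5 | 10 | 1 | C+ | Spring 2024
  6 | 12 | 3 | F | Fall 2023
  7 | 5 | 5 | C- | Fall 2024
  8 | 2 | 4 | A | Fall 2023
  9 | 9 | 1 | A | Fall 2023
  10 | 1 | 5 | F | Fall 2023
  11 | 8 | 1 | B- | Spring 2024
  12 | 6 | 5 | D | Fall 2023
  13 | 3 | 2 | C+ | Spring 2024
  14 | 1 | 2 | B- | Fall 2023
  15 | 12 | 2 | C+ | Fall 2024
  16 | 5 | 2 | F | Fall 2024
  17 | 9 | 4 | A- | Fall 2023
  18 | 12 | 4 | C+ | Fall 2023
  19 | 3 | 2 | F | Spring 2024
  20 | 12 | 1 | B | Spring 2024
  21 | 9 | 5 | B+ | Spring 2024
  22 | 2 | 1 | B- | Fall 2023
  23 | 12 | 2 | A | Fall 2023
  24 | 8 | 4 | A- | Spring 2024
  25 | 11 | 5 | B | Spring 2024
SELECT c.id, p.name AS student, c.grade FROM enrollments c JOIN students p ON c.student_id = p.id

Execution result:
id | student | grade
1 | David Davis | B+
2 | David Davis | D
3 | David Davis | C+
4 | Noah Garcia | C-
5 | Mia Smith | C+
6 | David Davis | F
7 | Olivia Martinez | C-
8 | Olivia Garcia | A
9 | David Martinez | A
10 | Grace Jones | F
11 | Eve Jones | B-
12 | Noah Garcia | D
13 | Noah Williams | C+
14 | Grace Jones | B-
15 | David Davis | C+
16 | Olivia Martinez | F
17 | David Martinez | A-
18 | David Davis | C+
19 | Noah Williams | F
20 | David Davis | B
21 | David Martinez | B+
22 | Olivia Garcia | B-
23 | David Davis | A
24 | Eve Jones | A-
25 | Noah Brown | B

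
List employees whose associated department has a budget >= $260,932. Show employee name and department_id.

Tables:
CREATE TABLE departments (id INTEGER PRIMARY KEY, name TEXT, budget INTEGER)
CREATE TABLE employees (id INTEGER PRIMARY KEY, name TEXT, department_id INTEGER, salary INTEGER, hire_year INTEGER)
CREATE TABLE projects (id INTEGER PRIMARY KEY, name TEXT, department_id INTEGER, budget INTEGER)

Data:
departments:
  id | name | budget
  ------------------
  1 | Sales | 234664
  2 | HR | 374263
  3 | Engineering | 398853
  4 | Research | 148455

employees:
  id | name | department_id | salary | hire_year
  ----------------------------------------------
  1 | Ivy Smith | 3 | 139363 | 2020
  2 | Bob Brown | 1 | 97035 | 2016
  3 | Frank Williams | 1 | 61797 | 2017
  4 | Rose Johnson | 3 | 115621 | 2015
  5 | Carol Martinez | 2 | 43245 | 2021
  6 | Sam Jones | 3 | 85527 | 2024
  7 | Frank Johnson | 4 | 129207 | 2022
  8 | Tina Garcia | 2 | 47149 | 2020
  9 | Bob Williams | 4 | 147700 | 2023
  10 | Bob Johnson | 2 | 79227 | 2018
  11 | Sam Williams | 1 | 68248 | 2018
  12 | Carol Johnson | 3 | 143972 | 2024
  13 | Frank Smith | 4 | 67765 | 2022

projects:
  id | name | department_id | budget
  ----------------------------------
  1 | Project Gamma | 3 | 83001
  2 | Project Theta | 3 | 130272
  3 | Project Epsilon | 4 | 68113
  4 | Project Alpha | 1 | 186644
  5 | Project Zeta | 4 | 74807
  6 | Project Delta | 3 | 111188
SELECT name, department_id FROM employees WHERE department_id IN (SELECT id FROM departments WHERE budget >= 260932)

Execution result:
name | department_id
Ivy Smith | 3
Rose Johnson | 3
Carol Martinez | 2
Sam Jones | 3
Tina Garcia | 2
Bob Johnson | 2
Carol Johnson | 3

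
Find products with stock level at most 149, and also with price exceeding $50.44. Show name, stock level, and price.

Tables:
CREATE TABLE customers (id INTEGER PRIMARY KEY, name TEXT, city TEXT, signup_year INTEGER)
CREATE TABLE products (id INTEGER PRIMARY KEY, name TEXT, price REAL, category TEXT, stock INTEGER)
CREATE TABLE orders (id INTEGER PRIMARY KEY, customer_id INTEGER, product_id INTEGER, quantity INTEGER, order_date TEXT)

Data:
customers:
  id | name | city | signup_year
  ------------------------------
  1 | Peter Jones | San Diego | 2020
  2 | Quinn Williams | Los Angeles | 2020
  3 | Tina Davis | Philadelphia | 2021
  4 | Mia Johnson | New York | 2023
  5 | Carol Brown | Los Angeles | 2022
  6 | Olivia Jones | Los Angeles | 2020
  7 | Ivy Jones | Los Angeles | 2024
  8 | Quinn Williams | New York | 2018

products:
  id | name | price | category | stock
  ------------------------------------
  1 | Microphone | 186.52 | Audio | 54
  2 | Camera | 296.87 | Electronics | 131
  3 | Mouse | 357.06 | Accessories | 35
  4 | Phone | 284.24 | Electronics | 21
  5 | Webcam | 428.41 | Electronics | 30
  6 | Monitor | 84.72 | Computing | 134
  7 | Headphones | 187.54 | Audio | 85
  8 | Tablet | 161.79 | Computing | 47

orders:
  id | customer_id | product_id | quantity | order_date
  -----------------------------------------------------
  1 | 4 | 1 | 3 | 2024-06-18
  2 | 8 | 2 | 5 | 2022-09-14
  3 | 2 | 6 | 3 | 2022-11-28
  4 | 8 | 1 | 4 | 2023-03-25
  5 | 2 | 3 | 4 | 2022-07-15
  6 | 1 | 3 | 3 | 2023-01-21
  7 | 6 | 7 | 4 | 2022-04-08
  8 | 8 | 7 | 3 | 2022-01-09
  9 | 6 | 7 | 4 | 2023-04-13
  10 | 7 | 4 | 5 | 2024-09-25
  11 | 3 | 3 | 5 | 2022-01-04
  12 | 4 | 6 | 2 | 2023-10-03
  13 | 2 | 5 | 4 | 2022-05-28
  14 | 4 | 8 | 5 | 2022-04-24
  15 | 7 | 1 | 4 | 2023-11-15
SELECT name, stock, price FROM products WHERE stock <= 149 AND price > 50.44

Execution result:
name | stock | price
Microphone | 54 | 186.52
Camera | 131 | 296.87
Mouse | 35 | 357.06
Phone | 21 | 284.24
Webcam | 30 | 428.41
Monitor | 134 | 84.72
Headphones | 85 | 187.54
Tablet | 47 | 161.79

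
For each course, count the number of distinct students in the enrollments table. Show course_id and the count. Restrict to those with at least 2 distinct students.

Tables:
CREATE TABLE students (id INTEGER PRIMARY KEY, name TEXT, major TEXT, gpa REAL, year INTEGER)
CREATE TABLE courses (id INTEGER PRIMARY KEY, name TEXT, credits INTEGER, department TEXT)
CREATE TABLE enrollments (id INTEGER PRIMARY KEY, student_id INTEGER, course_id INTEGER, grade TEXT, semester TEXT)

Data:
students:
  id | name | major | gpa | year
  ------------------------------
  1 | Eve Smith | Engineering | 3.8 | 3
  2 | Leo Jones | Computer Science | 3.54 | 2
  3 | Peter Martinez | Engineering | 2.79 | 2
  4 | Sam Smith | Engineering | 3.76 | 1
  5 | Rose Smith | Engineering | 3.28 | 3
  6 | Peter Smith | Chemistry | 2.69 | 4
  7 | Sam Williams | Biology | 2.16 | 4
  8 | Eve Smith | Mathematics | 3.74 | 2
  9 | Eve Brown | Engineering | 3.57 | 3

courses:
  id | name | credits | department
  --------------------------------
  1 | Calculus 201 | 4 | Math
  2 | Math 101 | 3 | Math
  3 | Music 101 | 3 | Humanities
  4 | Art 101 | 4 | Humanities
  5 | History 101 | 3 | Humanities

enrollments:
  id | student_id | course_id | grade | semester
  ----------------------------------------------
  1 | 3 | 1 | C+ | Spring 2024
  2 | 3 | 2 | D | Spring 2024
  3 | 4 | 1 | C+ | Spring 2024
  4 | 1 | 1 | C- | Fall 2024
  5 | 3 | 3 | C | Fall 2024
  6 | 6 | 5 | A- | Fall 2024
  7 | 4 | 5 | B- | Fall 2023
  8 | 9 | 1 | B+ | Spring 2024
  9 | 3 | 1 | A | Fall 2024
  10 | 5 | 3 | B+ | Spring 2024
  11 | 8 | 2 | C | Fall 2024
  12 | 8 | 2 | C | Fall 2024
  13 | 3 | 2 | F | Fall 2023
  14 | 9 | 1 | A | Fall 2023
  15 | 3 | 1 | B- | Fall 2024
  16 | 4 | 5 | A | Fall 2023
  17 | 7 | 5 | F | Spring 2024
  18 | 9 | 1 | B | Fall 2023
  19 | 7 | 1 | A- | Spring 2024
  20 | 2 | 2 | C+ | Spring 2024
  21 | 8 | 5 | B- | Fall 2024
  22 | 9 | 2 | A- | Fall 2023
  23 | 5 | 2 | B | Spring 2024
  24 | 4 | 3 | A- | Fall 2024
SELECT course_id, COUNT(DISTINCT student_id) AS distinct_student_count FROM enrollments GROUP BY course_id HAVING COUNT(DISTINCT student_id) >= 2

Execution result:
course_id | distinct_student_count
1 | 5
2 | 5
3 | 3
5 | 4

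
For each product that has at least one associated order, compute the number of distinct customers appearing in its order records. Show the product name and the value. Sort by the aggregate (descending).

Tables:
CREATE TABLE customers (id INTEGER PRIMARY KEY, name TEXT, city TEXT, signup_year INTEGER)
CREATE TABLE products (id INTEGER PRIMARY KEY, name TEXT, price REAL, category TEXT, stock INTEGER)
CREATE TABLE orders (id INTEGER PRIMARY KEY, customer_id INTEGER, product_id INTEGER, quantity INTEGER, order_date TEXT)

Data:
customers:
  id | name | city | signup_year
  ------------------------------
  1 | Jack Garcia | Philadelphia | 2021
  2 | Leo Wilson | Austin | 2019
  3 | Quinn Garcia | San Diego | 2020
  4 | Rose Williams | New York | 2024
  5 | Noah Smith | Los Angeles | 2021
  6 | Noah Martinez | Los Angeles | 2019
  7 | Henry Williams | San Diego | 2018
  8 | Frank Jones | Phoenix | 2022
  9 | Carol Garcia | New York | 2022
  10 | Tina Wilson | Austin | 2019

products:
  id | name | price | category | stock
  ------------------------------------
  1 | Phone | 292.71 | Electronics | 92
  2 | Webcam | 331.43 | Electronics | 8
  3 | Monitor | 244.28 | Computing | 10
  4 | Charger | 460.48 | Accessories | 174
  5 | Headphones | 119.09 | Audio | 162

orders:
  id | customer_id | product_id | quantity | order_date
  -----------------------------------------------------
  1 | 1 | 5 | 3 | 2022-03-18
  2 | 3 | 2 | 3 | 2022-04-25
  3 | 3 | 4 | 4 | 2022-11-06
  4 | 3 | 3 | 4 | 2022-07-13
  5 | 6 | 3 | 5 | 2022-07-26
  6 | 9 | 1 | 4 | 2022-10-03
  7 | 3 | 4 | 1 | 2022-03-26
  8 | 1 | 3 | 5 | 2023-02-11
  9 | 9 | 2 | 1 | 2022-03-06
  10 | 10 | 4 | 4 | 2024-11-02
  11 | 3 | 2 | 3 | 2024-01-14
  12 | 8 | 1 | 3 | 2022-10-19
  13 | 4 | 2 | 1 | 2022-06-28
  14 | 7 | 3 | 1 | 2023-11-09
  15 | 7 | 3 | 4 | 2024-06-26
SELECT p.name, COUNT(DISTINCT c.customer_id) AS distinct_customer_count FROM orders c JOIN products p ON c.product_id = p.id GROUP BY p.id, p.name ORDER BY distinct_customer_count DESC

Execution result:
name | distinct_customer_count
Monitor | 4
Webcam | 3
Phone | 2
Charger | 2
Headphones | 1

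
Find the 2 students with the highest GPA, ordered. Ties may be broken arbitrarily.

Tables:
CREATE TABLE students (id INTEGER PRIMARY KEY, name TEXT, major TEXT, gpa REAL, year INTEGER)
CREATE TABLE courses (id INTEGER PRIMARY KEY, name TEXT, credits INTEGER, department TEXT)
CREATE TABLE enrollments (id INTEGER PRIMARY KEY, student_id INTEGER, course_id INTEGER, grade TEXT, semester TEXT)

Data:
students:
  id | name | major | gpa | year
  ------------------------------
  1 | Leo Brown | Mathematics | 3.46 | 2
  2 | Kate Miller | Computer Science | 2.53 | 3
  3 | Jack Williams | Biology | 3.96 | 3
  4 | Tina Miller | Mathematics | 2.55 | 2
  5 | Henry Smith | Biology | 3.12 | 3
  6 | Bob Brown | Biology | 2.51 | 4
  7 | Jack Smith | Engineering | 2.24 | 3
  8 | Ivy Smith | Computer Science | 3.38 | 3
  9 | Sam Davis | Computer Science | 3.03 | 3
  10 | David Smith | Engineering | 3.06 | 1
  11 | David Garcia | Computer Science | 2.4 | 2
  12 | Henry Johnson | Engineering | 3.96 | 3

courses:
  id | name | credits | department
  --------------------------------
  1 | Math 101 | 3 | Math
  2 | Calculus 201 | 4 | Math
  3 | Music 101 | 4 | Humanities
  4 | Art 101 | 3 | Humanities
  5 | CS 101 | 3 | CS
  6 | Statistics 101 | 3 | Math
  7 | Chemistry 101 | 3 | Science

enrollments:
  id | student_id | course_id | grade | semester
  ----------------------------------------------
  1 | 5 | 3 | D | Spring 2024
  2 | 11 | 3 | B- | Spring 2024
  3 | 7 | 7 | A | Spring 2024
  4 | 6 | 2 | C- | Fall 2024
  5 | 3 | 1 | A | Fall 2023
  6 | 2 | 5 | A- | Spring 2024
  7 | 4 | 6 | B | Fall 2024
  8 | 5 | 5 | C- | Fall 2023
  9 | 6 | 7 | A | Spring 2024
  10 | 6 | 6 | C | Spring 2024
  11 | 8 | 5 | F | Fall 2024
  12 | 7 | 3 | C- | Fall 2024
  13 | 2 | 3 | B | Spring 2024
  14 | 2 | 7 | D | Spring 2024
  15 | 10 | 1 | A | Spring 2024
SELECT name, gpa FROM students ORDER BY gpa DESC LIMIT 2

Execution result:
name | gpa
Jack Williams | 3.96
Henry Johnson | 3.96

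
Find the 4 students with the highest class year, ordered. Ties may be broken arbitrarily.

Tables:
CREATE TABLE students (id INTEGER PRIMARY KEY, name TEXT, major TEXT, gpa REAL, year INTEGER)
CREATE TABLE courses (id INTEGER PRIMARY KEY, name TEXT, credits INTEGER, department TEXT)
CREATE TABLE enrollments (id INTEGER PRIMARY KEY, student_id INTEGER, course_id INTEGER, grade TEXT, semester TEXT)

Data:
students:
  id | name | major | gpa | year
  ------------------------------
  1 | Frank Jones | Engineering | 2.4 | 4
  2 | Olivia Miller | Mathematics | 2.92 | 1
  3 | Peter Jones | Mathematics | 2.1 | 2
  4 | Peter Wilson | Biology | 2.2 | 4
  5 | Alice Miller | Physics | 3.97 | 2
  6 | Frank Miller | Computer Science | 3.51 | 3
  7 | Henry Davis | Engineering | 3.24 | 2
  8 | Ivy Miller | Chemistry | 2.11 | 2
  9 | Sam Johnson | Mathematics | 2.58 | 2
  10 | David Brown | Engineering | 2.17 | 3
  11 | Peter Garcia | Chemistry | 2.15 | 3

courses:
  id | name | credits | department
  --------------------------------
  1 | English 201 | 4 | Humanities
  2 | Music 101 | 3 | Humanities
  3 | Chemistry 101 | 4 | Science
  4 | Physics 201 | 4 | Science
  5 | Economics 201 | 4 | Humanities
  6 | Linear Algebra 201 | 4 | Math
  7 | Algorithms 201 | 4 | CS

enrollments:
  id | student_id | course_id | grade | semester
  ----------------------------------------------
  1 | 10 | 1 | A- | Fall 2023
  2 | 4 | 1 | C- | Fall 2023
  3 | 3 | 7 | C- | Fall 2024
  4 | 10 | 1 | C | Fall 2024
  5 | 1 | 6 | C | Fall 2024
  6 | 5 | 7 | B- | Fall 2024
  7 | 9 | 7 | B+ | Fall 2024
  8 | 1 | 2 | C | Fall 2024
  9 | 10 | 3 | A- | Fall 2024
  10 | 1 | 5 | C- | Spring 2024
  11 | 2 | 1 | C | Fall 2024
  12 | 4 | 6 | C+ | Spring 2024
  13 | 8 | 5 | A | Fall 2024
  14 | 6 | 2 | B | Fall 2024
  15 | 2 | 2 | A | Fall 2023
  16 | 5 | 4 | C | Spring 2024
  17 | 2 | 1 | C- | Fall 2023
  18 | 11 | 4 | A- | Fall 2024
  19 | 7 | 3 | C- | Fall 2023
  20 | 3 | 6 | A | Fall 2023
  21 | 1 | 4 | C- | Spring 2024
SELECT name, year FROM students ORDER BY year DESC LIMIT 4

Execution result:
name | year
Frank Jones | 4
Peter Wilson | 4
Frank Miller | 3
David Brown | 3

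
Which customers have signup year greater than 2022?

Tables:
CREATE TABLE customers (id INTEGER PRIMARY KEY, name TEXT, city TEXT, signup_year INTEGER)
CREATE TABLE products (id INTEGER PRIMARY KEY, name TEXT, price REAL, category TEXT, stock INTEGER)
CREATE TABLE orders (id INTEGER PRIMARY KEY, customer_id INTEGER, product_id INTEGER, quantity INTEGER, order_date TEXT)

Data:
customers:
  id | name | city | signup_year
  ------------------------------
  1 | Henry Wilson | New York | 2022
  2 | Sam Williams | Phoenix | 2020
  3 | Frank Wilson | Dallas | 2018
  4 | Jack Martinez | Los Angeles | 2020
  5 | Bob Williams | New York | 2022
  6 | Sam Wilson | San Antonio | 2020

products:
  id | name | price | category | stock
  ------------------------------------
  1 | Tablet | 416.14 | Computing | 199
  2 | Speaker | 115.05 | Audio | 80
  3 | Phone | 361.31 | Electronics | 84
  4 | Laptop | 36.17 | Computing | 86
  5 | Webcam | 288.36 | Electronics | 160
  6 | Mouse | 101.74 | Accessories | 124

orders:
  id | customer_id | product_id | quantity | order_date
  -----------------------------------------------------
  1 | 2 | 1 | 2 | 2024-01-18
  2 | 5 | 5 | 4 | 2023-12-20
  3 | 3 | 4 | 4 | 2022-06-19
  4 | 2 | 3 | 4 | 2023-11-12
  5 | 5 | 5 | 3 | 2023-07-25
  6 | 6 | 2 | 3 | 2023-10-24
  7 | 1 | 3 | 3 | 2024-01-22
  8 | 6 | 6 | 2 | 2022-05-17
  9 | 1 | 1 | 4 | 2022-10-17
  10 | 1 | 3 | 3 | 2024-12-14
SELECT name, signup_year FROM customers WHERE signup_year > 2022

Execution result:
(no rows)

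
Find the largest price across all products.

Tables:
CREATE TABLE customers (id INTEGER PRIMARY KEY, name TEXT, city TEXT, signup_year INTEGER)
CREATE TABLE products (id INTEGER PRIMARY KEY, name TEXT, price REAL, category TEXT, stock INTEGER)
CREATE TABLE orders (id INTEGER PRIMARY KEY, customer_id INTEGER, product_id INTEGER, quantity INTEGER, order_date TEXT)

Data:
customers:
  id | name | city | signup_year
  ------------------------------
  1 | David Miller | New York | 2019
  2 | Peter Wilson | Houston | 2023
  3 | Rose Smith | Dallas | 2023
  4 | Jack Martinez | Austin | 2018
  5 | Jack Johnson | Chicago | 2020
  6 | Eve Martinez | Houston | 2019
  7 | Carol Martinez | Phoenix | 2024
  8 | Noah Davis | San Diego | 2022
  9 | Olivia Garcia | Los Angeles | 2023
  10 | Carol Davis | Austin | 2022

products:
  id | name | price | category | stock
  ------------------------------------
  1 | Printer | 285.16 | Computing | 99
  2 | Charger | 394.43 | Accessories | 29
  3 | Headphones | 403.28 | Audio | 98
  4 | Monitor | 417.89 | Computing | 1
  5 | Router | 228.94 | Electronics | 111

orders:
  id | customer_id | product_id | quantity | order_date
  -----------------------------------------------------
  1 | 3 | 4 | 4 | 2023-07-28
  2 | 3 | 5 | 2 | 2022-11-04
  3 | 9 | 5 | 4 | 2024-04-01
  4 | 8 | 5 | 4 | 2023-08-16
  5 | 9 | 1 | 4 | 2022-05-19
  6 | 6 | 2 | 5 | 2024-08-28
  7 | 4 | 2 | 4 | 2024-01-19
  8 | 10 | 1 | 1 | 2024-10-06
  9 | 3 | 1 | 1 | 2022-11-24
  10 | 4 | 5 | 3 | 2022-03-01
SELECT MAX(price) FROM products

Execution result:
417.89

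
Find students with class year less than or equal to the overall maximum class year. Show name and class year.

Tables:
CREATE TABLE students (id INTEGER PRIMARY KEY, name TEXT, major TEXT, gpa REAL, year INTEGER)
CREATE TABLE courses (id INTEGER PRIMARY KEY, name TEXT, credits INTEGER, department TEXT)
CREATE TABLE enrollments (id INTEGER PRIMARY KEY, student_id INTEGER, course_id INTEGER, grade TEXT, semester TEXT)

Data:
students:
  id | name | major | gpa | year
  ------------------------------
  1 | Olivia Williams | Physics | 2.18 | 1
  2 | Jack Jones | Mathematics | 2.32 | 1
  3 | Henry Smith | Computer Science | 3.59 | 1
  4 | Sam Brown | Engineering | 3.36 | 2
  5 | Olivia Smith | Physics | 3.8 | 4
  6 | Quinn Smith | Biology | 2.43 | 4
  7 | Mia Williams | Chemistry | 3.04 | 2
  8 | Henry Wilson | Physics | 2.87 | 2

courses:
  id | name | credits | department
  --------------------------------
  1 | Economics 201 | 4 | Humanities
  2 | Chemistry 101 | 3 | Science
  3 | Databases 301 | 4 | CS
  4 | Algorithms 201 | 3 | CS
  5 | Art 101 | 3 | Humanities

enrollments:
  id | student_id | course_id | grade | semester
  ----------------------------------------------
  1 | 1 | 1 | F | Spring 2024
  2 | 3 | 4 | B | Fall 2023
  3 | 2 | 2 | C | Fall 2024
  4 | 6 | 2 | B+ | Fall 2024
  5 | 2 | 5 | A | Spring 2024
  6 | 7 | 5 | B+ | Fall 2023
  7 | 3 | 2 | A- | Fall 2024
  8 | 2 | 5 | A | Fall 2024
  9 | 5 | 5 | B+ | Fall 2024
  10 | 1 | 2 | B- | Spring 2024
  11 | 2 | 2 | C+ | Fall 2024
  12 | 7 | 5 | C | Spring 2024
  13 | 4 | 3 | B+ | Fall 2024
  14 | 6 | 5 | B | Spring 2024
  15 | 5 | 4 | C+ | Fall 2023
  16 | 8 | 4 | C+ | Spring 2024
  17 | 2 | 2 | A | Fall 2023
SELECT name, year FROM students WHERE year <= (SELECT MAX(year) FROM students)

Execution result:
name | year
Olivia Williams | 1
Jack Jones | 1
Henry Smith | 1
Sam Brown | 2
Olivia Smith | 4
Quinn Smith | 4
Mia Williams | 2
Henry Wilson | 2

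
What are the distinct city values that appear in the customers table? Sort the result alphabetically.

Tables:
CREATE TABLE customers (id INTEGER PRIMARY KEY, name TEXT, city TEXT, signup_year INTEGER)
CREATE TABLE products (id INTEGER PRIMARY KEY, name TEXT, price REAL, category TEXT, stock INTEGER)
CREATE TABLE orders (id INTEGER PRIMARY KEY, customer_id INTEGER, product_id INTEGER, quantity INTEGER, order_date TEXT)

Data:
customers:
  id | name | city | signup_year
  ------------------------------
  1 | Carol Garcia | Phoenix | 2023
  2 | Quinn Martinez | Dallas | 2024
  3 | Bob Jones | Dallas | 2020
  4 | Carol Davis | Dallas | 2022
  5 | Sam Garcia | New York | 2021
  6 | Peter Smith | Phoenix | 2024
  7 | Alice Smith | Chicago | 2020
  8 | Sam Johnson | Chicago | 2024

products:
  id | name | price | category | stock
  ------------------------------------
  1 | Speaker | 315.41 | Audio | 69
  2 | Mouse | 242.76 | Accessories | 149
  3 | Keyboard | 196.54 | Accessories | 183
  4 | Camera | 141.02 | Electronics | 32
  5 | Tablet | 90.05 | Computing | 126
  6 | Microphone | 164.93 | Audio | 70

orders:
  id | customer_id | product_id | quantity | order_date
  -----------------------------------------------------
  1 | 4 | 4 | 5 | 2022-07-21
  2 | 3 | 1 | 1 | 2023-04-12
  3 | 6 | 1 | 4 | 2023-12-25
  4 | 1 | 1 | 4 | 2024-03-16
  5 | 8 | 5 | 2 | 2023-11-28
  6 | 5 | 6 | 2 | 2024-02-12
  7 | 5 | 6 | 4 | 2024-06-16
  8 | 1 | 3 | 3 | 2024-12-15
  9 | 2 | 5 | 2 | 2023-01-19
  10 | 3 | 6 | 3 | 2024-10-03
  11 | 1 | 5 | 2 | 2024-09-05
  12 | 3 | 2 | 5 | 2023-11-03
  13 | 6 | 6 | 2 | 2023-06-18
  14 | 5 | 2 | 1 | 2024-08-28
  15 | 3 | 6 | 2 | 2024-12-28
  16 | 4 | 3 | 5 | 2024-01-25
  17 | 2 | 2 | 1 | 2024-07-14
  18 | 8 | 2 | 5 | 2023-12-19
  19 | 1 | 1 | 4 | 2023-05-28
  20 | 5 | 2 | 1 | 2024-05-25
SELECT DISTINCT city FROM customers ORDER BY city

Execution result:
city
Chicago
Dallas
New York
Phoenix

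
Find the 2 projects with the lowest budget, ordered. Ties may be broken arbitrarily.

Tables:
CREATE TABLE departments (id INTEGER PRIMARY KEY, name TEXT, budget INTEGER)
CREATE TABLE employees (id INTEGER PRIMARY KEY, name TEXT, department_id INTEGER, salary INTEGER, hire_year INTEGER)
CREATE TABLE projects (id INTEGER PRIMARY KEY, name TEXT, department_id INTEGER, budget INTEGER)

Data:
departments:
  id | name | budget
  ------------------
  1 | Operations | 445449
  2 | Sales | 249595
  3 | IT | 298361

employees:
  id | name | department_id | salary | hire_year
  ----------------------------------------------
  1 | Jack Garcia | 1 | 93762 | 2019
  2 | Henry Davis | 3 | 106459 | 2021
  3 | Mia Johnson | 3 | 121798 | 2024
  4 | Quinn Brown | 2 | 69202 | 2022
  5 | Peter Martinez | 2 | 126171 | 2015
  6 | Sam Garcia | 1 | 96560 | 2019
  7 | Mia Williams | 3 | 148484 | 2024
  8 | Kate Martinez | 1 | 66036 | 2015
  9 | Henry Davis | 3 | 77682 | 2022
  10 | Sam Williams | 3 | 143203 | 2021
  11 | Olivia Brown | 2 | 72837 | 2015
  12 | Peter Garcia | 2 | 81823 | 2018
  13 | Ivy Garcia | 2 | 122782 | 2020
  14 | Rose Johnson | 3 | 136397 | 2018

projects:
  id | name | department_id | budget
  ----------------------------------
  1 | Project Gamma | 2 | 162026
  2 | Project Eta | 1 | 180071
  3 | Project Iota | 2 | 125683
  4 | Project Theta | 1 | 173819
SELECT name, budget FROM projects ORDER BY budget ASC LIMIT 2

Execution result:
name | budget
Project Iota | 125683
Project Gamma | 162026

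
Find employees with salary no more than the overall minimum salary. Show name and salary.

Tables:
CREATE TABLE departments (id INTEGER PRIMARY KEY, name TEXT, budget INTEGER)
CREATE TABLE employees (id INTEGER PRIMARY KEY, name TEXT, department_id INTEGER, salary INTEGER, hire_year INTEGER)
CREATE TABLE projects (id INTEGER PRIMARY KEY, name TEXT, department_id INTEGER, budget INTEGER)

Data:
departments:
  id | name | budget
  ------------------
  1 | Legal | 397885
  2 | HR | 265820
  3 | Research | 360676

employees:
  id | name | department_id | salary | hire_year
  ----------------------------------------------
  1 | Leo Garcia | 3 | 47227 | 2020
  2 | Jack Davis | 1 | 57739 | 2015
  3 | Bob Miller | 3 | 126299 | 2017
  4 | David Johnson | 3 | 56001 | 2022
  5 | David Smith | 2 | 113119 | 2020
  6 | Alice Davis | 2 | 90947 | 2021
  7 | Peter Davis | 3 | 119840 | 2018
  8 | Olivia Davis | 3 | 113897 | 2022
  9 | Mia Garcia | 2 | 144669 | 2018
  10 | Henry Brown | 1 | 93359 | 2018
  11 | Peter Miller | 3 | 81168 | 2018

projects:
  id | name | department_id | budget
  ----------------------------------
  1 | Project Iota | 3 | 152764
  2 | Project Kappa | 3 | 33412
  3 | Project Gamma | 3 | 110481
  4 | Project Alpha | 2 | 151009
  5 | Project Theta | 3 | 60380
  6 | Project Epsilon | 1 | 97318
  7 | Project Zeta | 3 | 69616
SELECT name, salary FROM employees WHERE salary <= (SELECT MIN(salary) FROM employees)

Execution result:
name | salary
Leo Garcia | 47227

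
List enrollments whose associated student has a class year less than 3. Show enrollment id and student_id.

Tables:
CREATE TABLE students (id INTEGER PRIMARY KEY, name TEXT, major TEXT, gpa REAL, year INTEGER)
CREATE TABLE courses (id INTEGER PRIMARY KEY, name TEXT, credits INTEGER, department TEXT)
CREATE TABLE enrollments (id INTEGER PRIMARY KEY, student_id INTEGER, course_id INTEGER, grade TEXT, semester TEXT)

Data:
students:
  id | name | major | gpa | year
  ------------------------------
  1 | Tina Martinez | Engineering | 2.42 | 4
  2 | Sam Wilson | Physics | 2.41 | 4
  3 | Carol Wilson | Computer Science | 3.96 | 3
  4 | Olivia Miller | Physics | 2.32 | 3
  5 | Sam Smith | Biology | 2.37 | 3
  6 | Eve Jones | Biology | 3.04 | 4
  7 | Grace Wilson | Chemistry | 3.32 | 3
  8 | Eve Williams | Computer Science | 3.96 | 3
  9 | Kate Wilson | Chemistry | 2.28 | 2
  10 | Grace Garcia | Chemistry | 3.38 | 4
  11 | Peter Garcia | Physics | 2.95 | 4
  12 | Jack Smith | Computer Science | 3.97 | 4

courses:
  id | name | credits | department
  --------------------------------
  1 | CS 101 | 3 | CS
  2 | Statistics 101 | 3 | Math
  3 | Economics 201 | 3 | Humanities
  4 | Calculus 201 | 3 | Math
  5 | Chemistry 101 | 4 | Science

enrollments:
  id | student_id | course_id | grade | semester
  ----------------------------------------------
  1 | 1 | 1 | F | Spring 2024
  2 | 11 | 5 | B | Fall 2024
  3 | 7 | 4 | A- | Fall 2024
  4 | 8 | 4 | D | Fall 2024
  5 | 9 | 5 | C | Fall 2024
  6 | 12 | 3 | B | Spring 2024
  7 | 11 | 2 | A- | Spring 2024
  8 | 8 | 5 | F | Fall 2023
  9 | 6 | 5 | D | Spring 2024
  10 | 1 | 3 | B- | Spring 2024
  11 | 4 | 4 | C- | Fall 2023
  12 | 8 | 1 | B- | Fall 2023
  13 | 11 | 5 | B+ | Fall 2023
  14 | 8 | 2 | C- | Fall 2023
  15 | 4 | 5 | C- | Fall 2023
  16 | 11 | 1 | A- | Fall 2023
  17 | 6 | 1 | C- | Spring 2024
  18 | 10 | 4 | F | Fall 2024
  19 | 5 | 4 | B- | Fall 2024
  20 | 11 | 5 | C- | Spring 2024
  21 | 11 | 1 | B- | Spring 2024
SELECT id, student_id FROM enrollments WHERE student_id IN (SELECT id FROM students WHERE year < 3)

Execution result:
id | student_id
5 | 9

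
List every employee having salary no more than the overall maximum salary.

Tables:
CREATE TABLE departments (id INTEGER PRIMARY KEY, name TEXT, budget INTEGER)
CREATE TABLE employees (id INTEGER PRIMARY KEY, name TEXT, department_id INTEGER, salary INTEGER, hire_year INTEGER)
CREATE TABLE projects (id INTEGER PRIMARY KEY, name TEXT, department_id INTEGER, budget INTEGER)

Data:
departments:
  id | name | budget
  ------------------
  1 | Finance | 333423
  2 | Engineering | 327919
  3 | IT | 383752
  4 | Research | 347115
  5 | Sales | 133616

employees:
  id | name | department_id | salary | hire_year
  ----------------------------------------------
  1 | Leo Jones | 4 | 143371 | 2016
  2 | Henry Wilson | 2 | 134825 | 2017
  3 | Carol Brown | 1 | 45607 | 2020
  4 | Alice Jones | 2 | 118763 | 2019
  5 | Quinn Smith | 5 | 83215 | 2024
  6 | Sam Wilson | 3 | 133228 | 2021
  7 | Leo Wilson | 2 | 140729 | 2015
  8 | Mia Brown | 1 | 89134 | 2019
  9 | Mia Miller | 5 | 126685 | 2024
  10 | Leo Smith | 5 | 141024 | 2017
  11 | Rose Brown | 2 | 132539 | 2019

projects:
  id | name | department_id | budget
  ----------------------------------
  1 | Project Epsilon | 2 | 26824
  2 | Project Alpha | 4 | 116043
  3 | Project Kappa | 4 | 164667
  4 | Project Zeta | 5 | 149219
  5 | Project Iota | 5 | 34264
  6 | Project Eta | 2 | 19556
SELECT name, salary FROM employees WHERE salary <= (SELECT MAX(salary) FROM employees)

Execution result:
name | salary
Leo Jones | 143371
Henry Wilson | 134825
Carol Brown | 45607
Alice Jones | 118763
Quinn Smith | 83215
Sam Wilson | 133228
Leo Wilson | 140729
Mia Brown | 89134
Mia Miller | 126685
Leo Smith | 141024
Rose Brown | 132539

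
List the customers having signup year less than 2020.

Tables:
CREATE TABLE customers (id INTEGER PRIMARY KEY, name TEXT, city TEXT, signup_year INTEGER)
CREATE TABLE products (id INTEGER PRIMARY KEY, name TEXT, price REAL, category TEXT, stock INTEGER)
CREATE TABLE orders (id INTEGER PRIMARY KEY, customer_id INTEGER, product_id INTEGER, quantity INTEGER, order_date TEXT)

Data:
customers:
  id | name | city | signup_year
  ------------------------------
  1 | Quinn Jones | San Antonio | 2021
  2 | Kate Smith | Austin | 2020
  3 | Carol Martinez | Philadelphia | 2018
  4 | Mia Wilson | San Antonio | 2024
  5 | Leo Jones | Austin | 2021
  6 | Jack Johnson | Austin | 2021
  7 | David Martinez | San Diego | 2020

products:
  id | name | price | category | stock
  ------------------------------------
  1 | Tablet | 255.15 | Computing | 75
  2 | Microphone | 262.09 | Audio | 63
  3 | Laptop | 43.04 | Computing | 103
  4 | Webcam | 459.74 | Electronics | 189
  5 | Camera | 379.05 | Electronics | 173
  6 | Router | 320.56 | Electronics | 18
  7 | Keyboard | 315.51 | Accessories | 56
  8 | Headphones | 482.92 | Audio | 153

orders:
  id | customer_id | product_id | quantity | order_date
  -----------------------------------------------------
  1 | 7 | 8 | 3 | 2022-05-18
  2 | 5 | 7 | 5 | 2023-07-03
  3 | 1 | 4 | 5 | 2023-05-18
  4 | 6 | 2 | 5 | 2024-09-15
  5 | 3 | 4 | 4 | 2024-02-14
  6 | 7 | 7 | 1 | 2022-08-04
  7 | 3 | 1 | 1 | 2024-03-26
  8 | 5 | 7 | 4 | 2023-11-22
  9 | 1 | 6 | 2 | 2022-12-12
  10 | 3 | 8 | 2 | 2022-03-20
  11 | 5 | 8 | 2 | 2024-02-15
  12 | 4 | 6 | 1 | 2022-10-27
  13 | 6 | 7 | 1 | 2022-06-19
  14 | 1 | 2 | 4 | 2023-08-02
SELECT name, signup_year FROM customers WHERE signup_year < 2020

Execution result:
name | signup_year
Carol Martinez | 2018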